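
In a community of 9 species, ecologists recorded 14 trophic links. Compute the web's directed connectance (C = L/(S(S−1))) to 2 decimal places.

C = 0.19

The web has S = 9 species and L = 14 feeding links.
C = L / (S(S−1)) = 14 / 72 = 0.1944 ≈ 0.19.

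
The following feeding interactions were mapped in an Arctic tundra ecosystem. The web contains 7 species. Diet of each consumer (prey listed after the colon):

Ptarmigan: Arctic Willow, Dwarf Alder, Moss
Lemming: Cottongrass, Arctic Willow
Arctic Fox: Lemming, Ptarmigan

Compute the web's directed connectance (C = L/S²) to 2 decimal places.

C = 0.14

The web has S = 7 species and L = 7 feeding links.
C = L / S² = 7 / 49 = 0.1429 ≈ 0.14.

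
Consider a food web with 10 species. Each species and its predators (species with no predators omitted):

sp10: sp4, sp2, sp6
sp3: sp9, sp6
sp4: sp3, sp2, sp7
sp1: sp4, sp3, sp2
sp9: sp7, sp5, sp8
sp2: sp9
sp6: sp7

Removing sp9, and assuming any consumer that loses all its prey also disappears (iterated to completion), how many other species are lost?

2

Remove sp9.
Round 1: sp5 (all prey gone), sp8 (all prey gone) → extinct.
No further losses. Total secondary extinctions: 2.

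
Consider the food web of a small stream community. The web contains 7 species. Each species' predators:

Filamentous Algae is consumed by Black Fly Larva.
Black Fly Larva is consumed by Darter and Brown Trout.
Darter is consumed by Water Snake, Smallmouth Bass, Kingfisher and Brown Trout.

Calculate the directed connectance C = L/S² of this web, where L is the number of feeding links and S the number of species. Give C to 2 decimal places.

The web has S = 7 species and L = 7 feeding links.
C = L / S² = 7 / 49 = 0.1429 ≈ 0.14.

C = 0.14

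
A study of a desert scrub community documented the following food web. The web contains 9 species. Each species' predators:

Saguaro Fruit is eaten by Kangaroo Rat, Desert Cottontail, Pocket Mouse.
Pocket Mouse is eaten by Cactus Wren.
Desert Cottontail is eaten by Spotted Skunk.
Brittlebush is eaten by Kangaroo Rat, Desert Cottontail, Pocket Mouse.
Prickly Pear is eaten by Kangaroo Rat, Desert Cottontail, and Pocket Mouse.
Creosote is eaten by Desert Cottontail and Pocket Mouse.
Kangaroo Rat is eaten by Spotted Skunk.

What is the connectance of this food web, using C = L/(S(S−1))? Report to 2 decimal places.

C = 0.19

The web has S = 9 species and L = 14 feeding links.
C = L / (S(S−1)) = 14 / 72 = 0.1944 ≈ 0.19.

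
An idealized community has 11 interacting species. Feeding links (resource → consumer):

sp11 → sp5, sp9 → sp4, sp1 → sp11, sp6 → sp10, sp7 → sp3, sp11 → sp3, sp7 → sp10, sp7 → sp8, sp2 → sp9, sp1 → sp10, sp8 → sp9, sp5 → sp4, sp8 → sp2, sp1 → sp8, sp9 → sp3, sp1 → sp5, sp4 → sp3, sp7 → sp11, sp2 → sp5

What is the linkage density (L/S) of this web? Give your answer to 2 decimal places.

There are L = 19 links among S = 11 species.
L/S = 19/11 = 1.7273 ≈ 1.73.

L/S = 1.73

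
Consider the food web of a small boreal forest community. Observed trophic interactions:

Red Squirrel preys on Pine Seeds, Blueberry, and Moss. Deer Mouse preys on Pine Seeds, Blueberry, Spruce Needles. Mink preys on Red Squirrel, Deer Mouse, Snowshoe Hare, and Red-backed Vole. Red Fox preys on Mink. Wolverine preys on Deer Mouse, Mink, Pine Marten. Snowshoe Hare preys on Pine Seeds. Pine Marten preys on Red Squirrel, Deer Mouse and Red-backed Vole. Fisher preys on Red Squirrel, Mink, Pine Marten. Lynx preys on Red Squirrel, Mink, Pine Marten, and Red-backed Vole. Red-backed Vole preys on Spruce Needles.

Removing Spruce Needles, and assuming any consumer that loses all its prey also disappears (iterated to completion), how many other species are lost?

Remove Spruce Needles.
Round 1: Red-backed Vole (all prey gone) → extinct.
No further losses. Total secondary extinctions: 1.

1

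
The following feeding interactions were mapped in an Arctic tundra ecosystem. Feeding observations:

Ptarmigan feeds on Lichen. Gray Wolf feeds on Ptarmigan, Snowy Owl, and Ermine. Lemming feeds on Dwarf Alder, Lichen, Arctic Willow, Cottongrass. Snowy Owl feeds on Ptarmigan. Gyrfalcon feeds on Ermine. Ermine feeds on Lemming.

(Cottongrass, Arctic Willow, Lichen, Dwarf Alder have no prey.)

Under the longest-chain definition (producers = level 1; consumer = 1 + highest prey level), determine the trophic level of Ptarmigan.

Lichen is a producer → level 1.
Ptarmigan eats Lichen → level 2.

Trophic level 2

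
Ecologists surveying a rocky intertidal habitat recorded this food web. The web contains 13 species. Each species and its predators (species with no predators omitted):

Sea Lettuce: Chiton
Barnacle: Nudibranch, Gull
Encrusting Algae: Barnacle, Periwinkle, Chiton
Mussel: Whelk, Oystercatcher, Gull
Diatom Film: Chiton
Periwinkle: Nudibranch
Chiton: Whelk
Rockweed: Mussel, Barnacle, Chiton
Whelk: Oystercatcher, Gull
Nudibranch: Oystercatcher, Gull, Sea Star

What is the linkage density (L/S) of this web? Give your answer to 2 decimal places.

L/S = 1.54

There are L = 20 links among S = 13 species.
L/S = 20/13 = 1.5385 ≈ 1.54.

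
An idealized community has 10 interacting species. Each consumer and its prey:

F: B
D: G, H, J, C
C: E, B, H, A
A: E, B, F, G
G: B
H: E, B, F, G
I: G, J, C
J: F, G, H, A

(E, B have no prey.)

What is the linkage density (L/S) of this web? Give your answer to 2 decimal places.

There are L = 25 links among S = 10 species.
L/S = 25/10 = 2.5000 ≈ 2.50.

L/S = 2.50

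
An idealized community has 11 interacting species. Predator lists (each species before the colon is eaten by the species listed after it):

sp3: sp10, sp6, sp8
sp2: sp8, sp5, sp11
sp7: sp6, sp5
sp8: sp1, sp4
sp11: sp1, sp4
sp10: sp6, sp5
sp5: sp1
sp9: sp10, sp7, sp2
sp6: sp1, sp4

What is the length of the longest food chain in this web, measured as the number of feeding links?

3 links

One longest chain: sp9 → sp2 → sp11 → sp1.
It has 4 species and 3 links.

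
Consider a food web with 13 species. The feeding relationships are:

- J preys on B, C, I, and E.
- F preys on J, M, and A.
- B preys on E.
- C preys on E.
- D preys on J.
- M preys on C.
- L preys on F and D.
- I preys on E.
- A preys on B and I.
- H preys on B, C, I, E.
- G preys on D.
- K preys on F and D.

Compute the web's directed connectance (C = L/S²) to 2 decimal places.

C = 0.14

The web has S = 13 species and L = 23 feeding links.
C = L / S² = 23 / 169 = 0.1361 ≈ 0.14.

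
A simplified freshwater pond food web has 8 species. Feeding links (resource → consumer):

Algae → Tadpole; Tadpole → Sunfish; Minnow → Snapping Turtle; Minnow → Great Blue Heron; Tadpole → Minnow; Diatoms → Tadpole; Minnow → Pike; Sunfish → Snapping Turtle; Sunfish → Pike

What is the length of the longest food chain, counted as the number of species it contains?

One longest chain: Algae → Tadpole → Minnow → Pike.
It has 4 species and 3 links.

4 species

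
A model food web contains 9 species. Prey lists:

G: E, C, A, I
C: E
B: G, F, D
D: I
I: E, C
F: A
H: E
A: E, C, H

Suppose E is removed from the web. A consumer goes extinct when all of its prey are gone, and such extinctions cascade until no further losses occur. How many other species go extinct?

8

Remove E.
Round 1: C (all prey gone), H (all prey gone) → extinct.
Round 2: A (all prey gone), I (all prey gone) → extinct.
Round 3: G (all prey gone), F (all prey gone), D (all prey gone) → extinct.
Round 4: B (all prey gone) → extinct.
No further losses. Total secondary extinctions: 8.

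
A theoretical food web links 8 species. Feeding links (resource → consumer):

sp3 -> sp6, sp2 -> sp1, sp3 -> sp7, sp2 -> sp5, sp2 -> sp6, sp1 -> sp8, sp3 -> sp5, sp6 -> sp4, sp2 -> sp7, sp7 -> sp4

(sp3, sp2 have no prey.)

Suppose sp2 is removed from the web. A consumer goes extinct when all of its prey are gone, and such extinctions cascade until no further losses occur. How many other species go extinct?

2

Remove sp2.
Round 1: sp1 (all prey gone) → extinct.
Round 2: sp8 (all prey gone) → extinct.
No further losses. Total secondary extinctions: 2.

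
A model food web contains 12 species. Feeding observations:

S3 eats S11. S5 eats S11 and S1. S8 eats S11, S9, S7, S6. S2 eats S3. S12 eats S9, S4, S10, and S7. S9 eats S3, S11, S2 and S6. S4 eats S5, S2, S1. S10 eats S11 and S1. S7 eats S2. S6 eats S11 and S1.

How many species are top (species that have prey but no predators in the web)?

2

Top species (has prey, but nothing eats it): S12, S8.
Count: 2.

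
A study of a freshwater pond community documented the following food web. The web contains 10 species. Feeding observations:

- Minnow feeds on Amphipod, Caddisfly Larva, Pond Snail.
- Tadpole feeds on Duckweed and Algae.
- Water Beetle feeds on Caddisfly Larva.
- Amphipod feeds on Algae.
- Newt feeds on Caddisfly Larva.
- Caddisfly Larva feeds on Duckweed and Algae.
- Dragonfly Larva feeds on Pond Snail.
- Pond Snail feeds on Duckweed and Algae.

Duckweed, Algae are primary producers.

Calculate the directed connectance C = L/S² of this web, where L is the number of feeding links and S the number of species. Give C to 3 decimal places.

C = 0.130

The web has S = 10 species and L = 13 feeding links.
C = L / S² = 13 / 100 = 0.1300 ≈ 0.130.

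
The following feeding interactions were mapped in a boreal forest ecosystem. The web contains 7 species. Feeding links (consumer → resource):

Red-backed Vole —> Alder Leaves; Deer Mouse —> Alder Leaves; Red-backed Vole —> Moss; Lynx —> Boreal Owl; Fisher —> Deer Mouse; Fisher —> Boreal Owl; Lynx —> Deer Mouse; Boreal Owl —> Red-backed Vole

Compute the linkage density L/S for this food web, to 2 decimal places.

There are L = 8 links among S = 7 species.
L/S = 8/7 = 1.1429 ≈ 1.14.

L/S = 1.14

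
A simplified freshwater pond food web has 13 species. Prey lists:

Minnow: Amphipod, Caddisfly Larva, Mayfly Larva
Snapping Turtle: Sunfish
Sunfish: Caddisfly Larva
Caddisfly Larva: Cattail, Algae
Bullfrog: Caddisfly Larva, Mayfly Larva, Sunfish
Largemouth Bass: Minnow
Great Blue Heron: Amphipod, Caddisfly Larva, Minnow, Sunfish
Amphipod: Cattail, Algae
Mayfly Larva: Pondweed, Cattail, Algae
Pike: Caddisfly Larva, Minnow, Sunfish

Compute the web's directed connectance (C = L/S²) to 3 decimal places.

The web has S = 13 species and L = 23 feeding links.
C = L / S² = 23 / 169 = 0.1361 ≈ 0.136.

C = 0.136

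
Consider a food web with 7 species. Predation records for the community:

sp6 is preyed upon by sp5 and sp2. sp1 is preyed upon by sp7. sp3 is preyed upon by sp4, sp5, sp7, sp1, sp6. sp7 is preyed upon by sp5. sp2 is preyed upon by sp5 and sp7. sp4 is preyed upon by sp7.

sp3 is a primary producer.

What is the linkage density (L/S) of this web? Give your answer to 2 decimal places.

There are L = 12 links among S = 7 species.
L/S = 12/7 = 1.7143 ≈ 1.71.

L/S = 1.71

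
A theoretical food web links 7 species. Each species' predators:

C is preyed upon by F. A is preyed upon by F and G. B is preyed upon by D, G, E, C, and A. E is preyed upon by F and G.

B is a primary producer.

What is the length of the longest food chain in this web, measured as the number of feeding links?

2 links

One longest chain: B → E → G.
It has 3 species and 2 links.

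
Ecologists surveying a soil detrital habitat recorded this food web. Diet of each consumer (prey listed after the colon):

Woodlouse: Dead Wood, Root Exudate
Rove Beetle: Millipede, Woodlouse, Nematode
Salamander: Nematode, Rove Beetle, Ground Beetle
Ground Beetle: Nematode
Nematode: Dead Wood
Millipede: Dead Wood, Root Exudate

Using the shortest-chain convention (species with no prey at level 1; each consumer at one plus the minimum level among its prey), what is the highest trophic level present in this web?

3

Basal resources (level 1): Dead Wood, Root Exudate.
Following each consumer down to its lowest-level prey: Dead Wood → Millipede → Rove Beetle (levels 1 through 3).
All prey of Rove Beetle (Millipede 2, Woodlouse 2, Nematode 2) are at level 2 or above, so Rove Beetle is at level 1 + 2 = 3.
Every consumer has at least one prey at level 2 or below, so none exceeds level 3.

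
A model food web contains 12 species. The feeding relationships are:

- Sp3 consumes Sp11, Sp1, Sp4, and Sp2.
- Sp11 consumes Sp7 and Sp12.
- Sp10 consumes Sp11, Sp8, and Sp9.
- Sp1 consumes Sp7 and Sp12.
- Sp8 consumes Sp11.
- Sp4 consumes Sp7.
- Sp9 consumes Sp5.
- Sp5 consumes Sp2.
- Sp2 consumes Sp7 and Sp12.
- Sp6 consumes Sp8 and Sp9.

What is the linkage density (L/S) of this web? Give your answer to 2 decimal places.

L/S = 1.58

There are L = 19 links among S = 12 species.
L/S = 19/12 = 1.5833 ≈ 1.58.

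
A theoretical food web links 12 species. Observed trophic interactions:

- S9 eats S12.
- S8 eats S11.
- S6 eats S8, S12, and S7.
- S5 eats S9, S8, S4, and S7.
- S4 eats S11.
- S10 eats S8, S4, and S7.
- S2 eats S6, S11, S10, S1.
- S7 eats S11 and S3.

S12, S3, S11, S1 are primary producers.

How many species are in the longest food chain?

4 species

One longest chain: S3 → S7 → S6 → S2.
It has 4 species and 3 links.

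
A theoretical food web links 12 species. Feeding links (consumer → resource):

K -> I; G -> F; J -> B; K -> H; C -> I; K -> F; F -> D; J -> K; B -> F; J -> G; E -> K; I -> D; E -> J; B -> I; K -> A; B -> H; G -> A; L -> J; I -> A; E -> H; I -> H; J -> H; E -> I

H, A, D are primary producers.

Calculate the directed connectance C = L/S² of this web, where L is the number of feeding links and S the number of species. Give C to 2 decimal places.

C = 0.16

The web has S = 12 species and L = 23 feeding links.
C = L / S² = 23 / 144 = 0.1597 ≈ 0.16.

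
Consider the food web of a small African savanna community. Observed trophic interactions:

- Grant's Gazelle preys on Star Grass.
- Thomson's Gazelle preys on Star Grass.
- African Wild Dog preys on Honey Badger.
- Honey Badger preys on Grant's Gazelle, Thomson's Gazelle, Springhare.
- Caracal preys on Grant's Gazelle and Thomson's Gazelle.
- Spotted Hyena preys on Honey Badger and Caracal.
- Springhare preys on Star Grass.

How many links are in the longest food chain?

One longest chain: Star Grass → Grant's Gazelle → Honey Badger → Spotted Hyena.
It has 4 species and 3 links.

3 links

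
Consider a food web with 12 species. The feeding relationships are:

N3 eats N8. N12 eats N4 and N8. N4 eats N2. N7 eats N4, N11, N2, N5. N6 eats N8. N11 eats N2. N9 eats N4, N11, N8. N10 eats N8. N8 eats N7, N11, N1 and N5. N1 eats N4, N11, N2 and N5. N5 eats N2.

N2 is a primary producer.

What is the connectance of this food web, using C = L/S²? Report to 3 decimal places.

The web has S = 12 species and L = 23 feeding links.
C = L / S² = 23 / 144 = 0.1597 ≈ 0.160.

C = 0.160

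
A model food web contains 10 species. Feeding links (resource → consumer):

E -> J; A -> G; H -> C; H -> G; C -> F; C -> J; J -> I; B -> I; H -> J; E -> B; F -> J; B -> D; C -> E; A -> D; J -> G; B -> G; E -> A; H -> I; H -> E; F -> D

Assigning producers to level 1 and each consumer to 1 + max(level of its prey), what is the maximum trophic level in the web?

Producers (level 1): H.
H → C → E → B → I gives I level 5.
No species has a prey at level 5, so no species reaches level 6.

5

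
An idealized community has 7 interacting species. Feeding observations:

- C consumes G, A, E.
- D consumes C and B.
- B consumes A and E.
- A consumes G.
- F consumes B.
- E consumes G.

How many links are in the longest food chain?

One longest chain: G → A → B → F.
It has 4 species and 3 links.

3 links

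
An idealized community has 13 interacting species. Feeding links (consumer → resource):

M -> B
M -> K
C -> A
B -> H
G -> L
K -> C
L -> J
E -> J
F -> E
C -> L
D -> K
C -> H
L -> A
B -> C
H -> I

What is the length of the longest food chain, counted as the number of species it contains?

One longest chain: A → L → C → K → D.
It has 5 species and 4 links.

5 species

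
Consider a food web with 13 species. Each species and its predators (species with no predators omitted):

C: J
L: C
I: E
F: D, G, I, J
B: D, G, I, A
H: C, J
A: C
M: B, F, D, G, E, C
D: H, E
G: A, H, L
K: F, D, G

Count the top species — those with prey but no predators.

2

Top species (has prey, but nothing eats it): E, J.
Count: 2.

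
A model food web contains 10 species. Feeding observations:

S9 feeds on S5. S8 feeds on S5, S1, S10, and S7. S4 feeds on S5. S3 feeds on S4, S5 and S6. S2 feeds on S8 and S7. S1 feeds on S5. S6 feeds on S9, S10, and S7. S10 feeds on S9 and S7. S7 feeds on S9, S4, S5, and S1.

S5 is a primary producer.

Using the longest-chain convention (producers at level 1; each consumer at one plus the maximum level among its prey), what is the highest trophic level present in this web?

Producers (level 1): S5.
S5 → S9 → S7 → S10 → S6 → S3 gives S3 level 6.
No species has a prey at level 6, so no species reaches level 7.

6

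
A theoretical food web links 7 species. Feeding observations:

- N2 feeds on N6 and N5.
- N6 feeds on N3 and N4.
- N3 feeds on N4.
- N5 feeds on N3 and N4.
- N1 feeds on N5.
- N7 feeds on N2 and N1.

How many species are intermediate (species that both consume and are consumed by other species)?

5

Intermediate species (has both prey and predators): N3, N6, N5, N2, N1.
Count: 5.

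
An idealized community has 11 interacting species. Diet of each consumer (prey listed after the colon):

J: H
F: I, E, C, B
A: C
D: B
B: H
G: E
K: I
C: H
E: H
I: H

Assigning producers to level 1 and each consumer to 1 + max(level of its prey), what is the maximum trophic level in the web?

3

Producers (level 1): H.
H → I → K gives K level 3.
No species has a prey at level 3, so no species reaches level 4.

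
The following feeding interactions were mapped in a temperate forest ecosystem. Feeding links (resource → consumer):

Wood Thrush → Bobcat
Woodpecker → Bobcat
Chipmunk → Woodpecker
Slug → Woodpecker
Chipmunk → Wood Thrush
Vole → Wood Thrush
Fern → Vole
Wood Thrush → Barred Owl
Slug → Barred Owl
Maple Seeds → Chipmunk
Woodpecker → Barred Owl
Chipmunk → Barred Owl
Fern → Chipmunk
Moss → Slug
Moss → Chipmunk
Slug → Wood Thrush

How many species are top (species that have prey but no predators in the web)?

Top species (has prey, but nothing eats it): Bobcat, Barred Owl.
Count: 2.

2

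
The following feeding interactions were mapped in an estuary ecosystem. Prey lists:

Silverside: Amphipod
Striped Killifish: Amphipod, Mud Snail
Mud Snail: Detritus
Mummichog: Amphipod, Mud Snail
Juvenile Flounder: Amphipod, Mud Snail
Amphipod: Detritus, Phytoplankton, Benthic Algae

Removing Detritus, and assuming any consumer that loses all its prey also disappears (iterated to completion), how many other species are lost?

1

Remove Detritus.
Round 1: Mud Snail (all prey gone) → extinct.
No further losses. Total secondary extinctions: 1.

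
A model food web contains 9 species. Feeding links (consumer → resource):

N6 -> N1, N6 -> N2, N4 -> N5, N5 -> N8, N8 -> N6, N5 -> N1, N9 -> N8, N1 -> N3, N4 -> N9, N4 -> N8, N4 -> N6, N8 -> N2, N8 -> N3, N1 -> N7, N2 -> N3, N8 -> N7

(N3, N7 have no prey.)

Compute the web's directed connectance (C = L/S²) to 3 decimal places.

The web has S = 9 species and L = 16 feeding links.
C = L / S² = 16 / 81 = 0.1975 ≈ 0.198.

C = 0.198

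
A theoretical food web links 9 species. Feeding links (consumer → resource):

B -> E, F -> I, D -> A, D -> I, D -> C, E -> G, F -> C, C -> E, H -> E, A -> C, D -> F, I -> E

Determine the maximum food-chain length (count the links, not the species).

One longest chain: G → E → C → F → D.
It has 5 species and 4 links.

4 links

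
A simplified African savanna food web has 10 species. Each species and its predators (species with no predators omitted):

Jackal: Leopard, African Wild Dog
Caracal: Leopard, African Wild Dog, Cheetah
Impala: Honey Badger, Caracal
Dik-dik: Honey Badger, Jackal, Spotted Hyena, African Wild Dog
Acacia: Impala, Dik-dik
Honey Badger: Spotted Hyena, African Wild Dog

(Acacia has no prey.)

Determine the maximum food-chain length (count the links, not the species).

3 links

One longest chain: Acacia → Impala → Honey Badger → Spotted Hyena.
It has 4 species and 3 links.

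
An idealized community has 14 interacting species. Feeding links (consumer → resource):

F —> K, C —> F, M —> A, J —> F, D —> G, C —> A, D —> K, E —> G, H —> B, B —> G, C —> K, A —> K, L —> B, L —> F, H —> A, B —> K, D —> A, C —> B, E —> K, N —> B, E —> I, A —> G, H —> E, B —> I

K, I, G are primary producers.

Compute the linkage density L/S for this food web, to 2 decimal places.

There are L = 24 links among S = 14 species.
L/S = 24/14 = 1.7143 ≈ 1.71.

L/S = 1.71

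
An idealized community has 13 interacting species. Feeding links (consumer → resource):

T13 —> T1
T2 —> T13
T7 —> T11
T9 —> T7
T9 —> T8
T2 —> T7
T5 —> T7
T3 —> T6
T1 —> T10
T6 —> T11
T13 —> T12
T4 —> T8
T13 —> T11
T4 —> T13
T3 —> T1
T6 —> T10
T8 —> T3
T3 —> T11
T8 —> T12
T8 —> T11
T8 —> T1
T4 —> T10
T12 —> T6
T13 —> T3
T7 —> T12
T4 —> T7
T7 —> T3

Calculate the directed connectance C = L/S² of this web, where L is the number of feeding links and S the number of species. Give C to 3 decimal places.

C = 0.160

The web has S = 13 species and L = 27 feeding links.
C = L / S² = 27 / 169 = 0.1598 ≈ 0.160.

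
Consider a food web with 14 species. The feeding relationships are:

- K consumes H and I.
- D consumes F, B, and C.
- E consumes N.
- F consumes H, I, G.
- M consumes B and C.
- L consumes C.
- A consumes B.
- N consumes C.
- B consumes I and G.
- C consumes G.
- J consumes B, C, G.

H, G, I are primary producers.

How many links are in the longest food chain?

3 links

One longest chain: G → C → N → E.
It has 4 species and 3 links.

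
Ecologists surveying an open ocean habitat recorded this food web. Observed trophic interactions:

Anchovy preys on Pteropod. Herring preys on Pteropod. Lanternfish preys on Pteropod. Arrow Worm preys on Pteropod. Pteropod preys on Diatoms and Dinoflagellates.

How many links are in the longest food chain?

One longest chain: Dinoflagellates → Pteropod → Arrow Worm.
It has 3 species and 2 links.

2 links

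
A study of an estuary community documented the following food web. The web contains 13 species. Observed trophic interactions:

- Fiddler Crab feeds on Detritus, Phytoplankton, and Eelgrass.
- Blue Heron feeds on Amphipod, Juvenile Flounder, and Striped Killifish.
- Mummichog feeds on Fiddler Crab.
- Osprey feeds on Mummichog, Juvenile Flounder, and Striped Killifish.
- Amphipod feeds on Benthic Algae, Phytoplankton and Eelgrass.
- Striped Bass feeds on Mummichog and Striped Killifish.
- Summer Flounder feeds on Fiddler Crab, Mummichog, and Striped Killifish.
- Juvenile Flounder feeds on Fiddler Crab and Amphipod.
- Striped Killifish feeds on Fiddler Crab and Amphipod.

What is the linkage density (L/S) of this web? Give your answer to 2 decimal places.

L/S = 1.69

There are L = 22 links among S = 13 species.
L/S = 22/13 = 1.6923 ≈ 1.69.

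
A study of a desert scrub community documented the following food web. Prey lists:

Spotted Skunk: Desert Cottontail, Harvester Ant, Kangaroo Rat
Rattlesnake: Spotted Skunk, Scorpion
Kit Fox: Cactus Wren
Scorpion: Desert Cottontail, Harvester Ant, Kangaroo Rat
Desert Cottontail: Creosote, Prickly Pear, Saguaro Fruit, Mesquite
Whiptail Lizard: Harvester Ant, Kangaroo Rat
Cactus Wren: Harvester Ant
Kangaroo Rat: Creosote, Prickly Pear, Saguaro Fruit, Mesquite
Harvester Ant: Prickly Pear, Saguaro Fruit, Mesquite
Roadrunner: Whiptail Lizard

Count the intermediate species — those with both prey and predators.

7

Intermediate species (has both prey and predators): Desert Cottontail, Harvester Ant, Kangaroo Rat, Whiptail Lizard, Spotted Skunk, Scorpion, Cactus Wren.
Count: 7.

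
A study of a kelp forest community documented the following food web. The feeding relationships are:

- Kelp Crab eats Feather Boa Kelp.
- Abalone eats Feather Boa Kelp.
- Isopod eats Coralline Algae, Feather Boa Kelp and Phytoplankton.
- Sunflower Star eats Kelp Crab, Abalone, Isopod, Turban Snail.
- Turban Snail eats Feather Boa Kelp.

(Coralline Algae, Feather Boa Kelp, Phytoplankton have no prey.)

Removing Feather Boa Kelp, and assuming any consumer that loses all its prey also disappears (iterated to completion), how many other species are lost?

Remove Feather Boa Kelp.
Round 1: Turban Snail (all prey gone), Kelp Crab (all prey gone), Abalone (all prey gone) → extinct.
No further losses. Total secondary extinctions: 3.

3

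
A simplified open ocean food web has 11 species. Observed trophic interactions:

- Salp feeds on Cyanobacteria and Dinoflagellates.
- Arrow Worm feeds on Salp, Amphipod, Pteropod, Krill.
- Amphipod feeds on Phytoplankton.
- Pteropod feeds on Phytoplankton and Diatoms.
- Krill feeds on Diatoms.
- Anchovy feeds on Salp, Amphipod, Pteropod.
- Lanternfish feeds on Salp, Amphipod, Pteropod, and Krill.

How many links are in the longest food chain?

2 links

One longest chain: Phytoplankton → Amphipod → Lanternfish.
It has 3 species and 2 links.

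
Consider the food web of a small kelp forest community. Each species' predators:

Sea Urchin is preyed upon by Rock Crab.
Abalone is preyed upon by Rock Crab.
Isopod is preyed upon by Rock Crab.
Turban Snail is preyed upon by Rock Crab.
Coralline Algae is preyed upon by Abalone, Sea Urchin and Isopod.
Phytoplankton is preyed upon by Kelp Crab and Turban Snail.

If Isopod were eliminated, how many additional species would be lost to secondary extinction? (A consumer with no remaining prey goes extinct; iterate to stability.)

Remove Isopod.
Every predator of it retains at least one other prey: Rock Crab still has Turban Snail, Abalone, Sea Urchin.
No consumer loses all prey, so no secondary extinctions occur.

0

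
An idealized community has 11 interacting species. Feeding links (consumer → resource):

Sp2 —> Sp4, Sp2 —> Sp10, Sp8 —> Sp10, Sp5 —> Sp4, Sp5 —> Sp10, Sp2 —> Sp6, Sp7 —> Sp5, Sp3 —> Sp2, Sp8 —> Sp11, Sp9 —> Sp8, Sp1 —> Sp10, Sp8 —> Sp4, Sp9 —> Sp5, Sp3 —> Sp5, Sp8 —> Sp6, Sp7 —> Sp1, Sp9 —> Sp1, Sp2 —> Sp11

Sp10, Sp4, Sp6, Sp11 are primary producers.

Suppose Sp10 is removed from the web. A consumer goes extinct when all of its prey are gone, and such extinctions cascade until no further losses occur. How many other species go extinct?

1

Remove Sp10.
Round 1: Sp1 (all prey gone) → extinct.
No further losses. Total secondary extinctions: 1.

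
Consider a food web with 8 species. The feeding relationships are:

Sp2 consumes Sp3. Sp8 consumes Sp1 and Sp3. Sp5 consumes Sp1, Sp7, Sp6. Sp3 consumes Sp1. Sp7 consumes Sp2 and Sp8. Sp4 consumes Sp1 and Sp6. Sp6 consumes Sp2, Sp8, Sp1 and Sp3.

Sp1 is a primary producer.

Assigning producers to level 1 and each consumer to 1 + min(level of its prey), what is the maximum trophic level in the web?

Producers (level 1): Sp1.
Following each consumer down to its lowest-level prey: Sp1 → Sp8 → Sp7 (levels 1 through 3).
All prey of Sp7 (Sp8 2, Sp2 3) are at level 2 or above, so Sp7 is at level 1 + 2 = 3.
Every consumer has at least one prey at level 2 or below, so none exceeds level 3.

3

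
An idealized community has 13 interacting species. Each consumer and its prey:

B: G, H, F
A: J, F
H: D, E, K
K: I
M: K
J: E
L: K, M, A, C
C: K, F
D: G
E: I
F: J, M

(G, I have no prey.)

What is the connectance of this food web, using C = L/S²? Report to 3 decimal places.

The web has S = 13 species and L = 21 feeding links.
C = L / S² = 21 / 169 = 0.1243 ≈ 0.124.

C = 0.124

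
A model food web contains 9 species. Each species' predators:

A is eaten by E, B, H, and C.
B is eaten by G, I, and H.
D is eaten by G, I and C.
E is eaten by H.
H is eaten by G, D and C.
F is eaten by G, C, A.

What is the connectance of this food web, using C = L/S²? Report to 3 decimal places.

C = 0.210

The web has S = 9 species and L = 17 feeding links.
C = L / S² = 17 / 81 = 0.2099 ≈ 0.210.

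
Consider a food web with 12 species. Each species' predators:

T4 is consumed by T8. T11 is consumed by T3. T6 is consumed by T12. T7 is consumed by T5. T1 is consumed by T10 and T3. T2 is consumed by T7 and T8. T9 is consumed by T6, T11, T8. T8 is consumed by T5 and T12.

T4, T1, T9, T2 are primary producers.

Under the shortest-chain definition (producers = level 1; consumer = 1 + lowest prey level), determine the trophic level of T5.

T2 is a producer → level 1.
T7 eats T2 → level 2.
T5 eats T7 → level 3.
No prey of T5 is below level 2, so 3 is the minimum.

Trophic level 3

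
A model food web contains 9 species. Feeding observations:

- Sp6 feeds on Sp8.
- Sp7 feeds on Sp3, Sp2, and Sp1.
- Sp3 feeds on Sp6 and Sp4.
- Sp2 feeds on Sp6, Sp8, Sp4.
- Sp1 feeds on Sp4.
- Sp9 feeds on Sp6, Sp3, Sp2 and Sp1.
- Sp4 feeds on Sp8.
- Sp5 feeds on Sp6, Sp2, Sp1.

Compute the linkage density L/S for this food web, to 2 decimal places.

There are L = 18 links among S = 9 species.
L/S = 18/9 = 2.0000 ≈ 2.00.

L/S = 2.00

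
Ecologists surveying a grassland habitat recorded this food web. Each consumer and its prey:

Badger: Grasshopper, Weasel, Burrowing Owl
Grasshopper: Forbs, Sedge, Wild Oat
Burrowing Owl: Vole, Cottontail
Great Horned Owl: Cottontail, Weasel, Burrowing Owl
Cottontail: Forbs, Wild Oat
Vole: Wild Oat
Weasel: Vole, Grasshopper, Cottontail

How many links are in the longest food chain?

One longest chain: Wild Oat → Vole → Weasel → Great Horned Owl.
It has 4 species and 3 links.

3 links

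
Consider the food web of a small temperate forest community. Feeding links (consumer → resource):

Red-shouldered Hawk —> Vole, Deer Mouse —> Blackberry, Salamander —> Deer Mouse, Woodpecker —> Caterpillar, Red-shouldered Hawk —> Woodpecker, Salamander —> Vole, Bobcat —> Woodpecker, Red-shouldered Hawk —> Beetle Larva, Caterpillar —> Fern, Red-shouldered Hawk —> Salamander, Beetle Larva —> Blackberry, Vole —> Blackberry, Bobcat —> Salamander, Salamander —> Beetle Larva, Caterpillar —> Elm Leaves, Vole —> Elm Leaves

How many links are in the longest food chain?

One longest chain: Elm Leaves → Vole → Salamander → Red-shouldered Hawk.
It has 4 species and 3 links.

3 links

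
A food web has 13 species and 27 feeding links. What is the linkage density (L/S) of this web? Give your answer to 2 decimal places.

There are L = 27 links among S = 13 species.
L/S = 27/13 = 2.0769 ≈ 2.08.

L/S = 2.08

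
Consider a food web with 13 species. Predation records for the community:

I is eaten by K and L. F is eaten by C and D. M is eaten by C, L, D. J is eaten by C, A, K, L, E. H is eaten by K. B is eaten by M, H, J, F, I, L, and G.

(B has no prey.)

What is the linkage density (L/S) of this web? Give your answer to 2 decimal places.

There are L = 20 links among S = 13 species.
L/S = 20/13 = 1.5385 ≈ 1.54.

L/S = 1.54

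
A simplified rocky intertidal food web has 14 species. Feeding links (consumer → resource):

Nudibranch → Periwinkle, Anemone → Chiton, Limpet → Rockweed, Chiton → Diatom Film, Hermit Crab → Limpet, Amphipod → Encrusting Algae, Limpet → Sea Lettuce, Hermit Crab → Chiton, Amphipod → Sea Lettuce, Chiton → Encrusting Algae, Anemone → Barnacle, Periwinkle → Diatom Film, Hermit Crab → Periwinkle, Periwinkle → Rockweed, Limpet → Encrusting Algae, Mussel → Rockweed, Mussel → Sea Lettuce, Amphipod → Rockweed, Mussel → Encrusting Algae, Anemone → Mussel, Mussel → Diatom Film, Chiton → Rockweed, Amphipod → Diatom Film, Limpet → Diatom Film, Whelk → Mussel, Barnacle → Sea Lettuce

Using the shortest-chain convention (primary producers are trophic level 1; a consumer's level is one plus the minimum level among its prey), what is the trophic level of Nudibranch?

Trophic level 3

Diatom Film is a producer → level 1.
Periwinkle eats Diatom Film → level 2.
Nudibranch eats Periwinkle → level 3.
No prey of Nudibranch is below level 2, so 3 is the minimum.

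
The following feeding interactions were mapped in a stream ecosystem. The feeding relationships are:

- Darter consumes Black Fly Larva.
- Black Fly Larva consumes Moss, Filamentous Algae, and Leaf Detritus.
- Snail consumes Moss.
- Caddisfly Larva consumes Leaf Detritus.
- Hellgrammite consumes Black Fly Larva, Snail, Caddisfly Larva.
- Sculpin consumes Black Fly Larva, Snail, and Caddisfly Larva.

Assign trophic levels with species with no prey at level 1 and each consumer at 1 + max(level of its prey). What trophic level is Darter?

Trophic level 3

Leaf Detritus has no prey (basal) → level 1.
Black Fly Larva eats Leaf Detritus (level 1); other prey at levels: Moss 1, Filamentous Algae 1 → level 2.
Darter eats Black Fly Larva → level 3.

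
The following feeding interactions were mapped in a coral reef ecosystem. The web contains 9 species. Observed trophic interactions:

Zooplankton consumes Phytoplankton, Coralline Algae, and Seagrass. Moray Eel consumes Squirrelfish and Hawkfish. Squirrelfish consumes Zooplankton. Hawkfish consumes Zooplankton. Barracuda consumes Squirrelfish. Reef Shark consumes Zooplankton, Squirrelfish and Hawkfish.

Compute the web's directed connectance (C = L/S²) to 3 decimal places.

C = 0.136

The web has S = 9 species and L = 11 feeding links.
C = L / S² = 11 / 81 = 0.1358 ≈ 0.136.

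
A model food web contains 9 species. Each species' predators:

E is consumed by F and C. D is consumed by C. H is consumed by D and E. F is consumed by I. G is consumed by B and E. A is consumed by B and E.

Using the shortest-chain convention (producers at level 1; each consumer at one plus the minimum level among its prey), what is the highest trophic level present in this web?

Producers (level 1): G, A, H.
Following each consumer down to its lowest-level prey: G → E → F → I (levels 1 through 4).
All prey of I (F 3) are at level 3 or above, so I is at level 1 + 3 = 4.
Every consumer has at least one prey at level 3 or below, so none exceeds level 4.

4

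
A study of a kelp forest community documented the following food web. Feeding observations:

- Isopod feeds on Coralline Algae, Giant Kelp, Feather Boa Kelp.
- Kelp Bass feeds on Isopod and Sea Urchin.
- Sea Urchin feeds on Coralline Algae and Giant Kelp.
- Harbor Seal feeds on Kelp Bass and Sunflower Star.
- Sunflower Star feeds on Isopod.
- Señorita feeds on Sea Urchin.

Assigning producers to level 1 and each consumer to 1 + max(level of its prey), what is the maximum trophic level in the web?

4

Producers (level 1): Giant Kelp, Feather Boa Kelp, Coralline Algae.
Giant Kelp → Isopod → Sunflower Star → Harbor Seal gives Harbor Seal level 4.
No species has a prey at level 4, so no species reaches level 5.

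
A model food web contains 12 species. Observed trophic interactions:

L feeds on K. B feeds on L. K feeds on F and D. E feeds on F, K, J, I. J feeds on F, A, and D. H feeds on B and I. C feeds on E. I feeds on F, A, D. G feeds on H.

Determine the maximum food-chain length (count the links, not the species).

5 links

One longest chain: F → K → L → B → H → G.
It has 6 species and 5 links.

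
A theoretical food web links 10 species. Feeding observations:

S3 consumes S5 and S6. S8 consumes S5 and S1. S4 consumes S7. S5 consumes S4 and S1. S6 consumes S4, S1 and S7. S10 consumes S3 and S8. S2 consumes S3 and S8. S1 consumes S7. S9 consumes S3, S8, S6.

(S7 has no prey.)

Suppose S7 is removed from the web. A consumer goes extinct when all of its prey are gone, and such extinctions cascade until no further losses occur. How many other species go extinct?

9

Remove S7.
Round 1: S4 (all prey gone), S1 (all prey gone) → extinct.
Round 2: S6 (all prey gone), S5 (all prey gone) → extinct.
Round 3: S8 (all prey gone), S3 (all prey gone) → extinct.
Round 4: S9 (all prey gone), S10 (all prey gone), S2 (all prey gone) → extinct.
No further losses. Total secondary extinctions: 9.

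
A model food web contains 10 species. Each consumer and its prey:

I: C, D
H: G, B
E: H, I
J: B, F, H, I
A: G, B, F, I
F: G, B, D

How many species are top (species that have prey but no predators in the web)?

Top species (has prey, but nothing eats it): E, A, J.
Count: 3.

3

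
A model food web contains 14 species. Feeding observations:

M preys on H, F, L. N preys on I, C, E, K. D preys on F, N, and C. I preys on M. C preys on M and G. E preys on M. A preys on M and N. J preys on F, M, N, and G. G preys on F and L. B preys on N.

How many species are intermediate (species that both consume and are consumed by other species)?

Intermediate species (has both prey and predators): M, G, C, E, I, N.
Count: 6.

6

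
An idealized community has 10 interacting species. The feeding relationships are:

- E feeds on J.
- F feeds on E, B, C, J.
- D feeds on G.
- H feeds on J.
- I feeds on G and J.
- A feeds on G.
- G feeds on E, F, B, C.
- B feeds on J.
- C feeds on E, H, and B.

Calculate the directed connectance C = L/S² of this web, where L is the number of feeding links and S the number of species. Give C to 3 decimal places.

C = 0.180

The web has S = 10 species and L = 18 feeding links.
C = L / S² = 18 / 100 = 0.1800 ≈ 0.180.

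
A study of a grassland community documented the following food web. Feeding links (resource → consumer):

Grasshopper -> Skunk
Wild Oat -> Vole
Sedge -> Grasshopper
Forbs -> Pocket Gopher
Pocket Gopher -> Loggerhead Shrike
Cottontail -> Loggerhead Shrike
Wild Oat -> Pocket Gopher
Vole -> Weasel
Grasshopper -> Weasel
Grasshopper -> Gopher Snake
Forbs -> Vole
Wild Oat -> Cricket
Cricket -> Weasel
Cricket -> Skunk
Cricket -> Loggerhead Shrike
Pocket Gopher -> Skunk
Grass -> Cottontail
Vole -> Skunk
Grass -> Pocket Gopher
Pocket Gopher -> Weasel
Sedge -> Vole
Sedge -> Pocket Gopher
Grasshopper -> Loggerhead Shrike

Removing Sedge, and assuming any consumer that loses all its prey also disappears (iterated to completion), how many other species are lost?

Remove Sedge.
Round 1: Grasshopper (all prey gone) → extinct.
Round 2: Gopher Snake (all prey gone) → extinct.
No further losses. Total secondary extinctions: 2.

2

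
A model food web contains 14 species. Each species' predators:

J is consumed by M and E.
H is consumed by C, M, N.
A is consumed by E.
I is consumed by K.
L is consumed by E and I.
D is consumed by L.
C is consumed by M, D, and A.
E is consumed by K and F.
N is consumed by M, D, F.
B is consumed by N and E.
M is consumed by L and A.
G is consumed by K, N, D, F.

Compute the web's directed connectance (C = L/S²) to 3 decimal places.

The web has S = 14 species and L = 26 feeding links.
C = L / S² = 26 / 196 = 0.1327 ≈ 0.133.

C = 0.133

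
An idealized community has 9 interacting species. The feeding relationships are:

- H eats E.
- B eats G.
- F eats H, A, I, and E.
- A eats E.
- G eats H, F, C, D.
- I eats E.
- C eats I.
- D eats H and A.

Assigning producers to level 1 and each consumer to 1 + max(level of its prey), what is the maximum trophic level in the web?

5

Producers (level 1): E.
E → H → D → G → B gives B level 5.
No species has a prey at level 5, so no species reaches level 6.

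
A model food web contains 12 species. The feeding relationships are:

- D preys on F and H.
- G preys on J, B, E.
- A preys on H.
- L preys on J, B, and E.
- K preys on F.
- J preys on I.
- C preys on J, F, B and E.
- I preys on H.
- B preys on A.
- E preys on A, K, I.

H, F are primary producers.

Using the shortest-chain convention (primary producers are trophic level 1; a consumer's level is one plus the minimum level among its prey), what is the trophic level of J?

H is a producer → level 1.
I eats H → level 2.
J eats I → level 3.
No prey of J is below level 2, so 3 is the minimum.

Trophic level 3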